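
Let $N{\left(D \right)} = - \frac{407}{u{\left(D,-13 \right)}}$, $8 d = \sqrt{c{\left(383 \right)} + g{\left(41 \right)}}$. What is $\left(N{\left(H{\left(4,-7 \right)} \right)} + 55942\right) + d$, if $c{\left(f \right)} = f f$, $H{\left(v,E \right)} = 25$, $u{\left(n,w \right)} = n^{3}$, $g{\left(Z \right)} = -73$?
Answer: $\frac{874093343}{15625} + \frac{\sqrt{36654}}{4} \approx 55990.0$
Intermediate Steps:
$c{\left(f \right)} = f^{2}$
$d = \frac{\sqrt{36654}}{4}$ ($d = \frac{\sqrt{383^{2} - 73}}{8} = \frac{\sqrt{146689 - 73}}{8} = \frac{\sqrt{146616}}{8} = \frac{2 \sqrt{36654}}{8} = \frac{\sqrt{36654}}{4} \approx 47.863$)
$N{\left(D \right)} = - \frac{407}{D^{3}}$
$\left(N{\left(H{\left(4,-7 \right)} \right)} + 55942\right) + d = \left(- \frac{407}{15625} + 55942\right) + \frac{\sqrt{36654}}{4} = \frac{874093343}{15625} + \frac{\sqrt{36654}}{4}$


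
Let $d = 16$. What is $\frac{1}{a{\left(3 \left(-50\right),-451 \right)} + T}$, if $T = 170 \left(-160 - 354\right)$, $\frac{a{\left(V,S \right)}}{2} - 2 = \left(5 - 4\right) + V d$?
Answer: $- \frac{1}{92174} \approx -1.0849 \cdot 10^{-5}$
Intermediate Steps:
$a{\left(V,S \right)} = 6 + 32 V$ ($a{\left(V,S \right)} = 4 + 2 \left(\left(5 - 4\right) + V 16\right) = 4 + 2 \left(1 + 16 V\right) = 4 + \left(2 + 32 V\right) = 6 + 32 V$)
$T = -87380$ ($T = 170 \left(-514\right) = -87380$)
$\frac{1}{a{\left(3 \left(-50\right),-451 \right)} + T} = \frac{1}{\left(6 + 32 \cdot 3 \left(-50\right)\right) - 87380} = \frac{1}{\left(6 + 32 \left(-150\right)\right) - 87380} = \frac{1}{\left(6 - 4800\right) - 87380} = \frac{1}{-4794 - 87380} = \frac{1}{-92174} = - \frac{1}{92174}$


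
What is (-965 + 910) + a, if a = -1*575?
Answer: -630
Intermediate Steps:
a = -575
(-965 + 910) + a = (-965 + 910) - 575 = -55 - 575 = -630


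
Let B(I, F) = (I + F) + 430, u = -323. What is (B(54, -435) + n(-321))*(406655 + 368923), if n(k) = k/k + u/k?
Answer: 4232846198/107 ≈ 3.9559e+7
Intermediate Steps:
n(k) = 1 - 323/k (n(k) = k/k - 323/k = 1 - 323/k)
B(I, F) = 430 + F + I (B(I, F) = (F + I) + 430 = 430 + F + I)
(B(54, -435) + n(-321))*(406655 + 368923) = ((430 - 435 + 54) + (-323 - 321)/(-321))*(406655 + 368923) = (49 - 1/321*(-644))*775578 = (49 + 644/321)*775578 = (16373/321)*775578 = 4232846198/107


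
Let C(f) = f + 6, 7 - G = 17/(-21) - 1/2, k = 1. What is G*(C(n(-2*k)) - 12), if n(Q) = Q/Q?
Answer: -1745/42 ≈ -41.548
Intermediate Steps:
G = 349/42 (G = 7 - (17/(-21) - 1/2) = 7 - (17*(-1/21) - 1*1/2) = 7 - (-17/21 - 1/2) = 7 - 1*(-55/42) = 7 + 55/42 = 349/42 ≈ 8.3095)
n(Q) = 1
C(f) = 6 + f
G*(C(n(-2*k)) - 12) = 349*((6 + 1) - 12)/42 = 349*(7 - 12)/42 = (349/42)*(-5) = -1745/42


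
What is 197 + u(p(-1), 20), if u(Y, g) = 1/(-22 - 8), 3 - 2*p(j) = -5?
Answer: 5909/30 ≈ 196.97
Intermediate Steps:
p(j) = 4 (p(j) = 3/2 - ½*(-5) = 3/2 + 5/2 = 4)
u(Y, g) = -1/30 (u(Y, g) = 1/(-30) = -1/30)
197 + u(p(-1), 20) = 197 - 1/30 = 5909/30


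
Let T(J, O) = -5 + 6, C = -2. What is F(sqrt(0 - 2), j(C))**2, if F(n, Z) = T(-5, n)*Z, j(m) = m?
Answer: 4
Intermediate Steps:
T(J, O) = 1
F(n, Z) = Z (F(n, Z) = 1*Z = Z)
F(sqrt(0 - 2), j(C))**2 = (-2)**2 = 4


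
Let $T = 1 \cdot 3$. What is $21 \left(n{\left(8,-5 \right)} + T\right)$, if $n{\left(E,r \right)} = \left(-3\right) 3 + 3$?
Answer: $-63$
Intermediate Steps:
$n{\left(E,r \right)} = -6$ ($n{\left(E,r \right)} = -9 + 3 = -6$)
$T = 3$
$21 \left(n{\left(8,-5 \right)} + T\right) = 21 \left(-6 + 3\right) = 21 \left(-3\right) = -63$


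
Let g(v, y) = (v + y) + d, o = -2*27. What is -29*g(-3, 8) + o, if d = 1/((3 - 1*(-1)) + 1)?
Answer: -1024/5 ≈ -204.80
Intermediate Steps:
d = ⅕ (d = 1/((3 + 1) + 1) = 1/(4 + 1) = 1/5 = ⅕ ≈ 0.20000)
o = -54
g(v, y) = ⅕ + v + y (g(v, y) = (v + y) + ⅕ = ⅕ + v + y)
-29*g(-3, 8) + o = -29*(⅕ - 3 + 8) - 54 = -29*26/5 - 54 = -754/5 - 54 = -1024/5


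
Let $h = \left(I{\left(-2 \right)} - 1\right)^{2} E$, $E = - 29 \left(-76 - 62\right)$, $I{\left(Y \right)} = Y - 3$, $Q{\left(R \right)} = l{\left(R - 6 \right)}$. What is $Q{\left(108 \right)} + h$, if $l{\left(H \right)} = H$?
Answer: $144174$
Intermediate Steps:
$Q{\left(R \right)} = -6 + R$ ($Q{\left(R \right)} = R - 6 = -6 + R$)
$I{\left(Y \right)} = -3 + Y$
$E = 4002$ ($E = \left(-29\right) \left(-138\right) = 4002$)
$h = 144072$ ($h = \left(\left(-3 - 2\right) - 1\right)^{2} \cdot 4002 = \left(-5 - 1\right)^{2} \cdot 4002 = \left(-6\right)^{2} \cdot 4002 = 36 \cdot 4002 = 144072$)
$Q{\left(108 \right)} + h = \left(-6 + 108\right) + 144072 = 102 + 144072 = 144174$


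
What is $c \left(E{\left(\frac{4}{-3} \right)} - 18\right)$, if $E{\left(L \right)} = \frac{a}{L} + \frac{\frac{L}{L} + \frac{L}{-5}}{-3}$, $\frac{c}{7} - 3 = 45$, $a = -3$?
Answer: $- \frac{81508}{15} \approx -5433.9$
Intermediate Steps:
$c = 336$ ($c = 21 + 7 \cdot 45 = 21 + 315 = 336$)
$E{\left(L \right)} = - \frac{1}{3} - \frac{3}{L} + \frac{L}{15}$ ($E{\left(L \right)} = - \frac{3}{L} + \frac{\frac{L}{L} + \frac{L}{-5}}{-3} = - \frac{3}{L} + \left(1 + L \left(- \frac{1}{5}\right)\right) \left(- \frac{1}{3}\right) = - \frac{3}{L} + \left(1 - \frac{L}{5}\right) \left(- \frac{1}{3}\right) = - \frac{3}{L} + \left(- \frac{1}{3} + \frac{L}{15}\right) = - \frac{1}{3} - \frac{3}{L} + \frac{L}{15}$)
$c \left(E{\left(\frac{4}{-3} \right)} - 18\right) = 336 \left(\frac{-45 + \frac{4}{-3} \left(-5 + \frac{4}{-3}\right)}{15 \frac{4}{-3}} - 18\right) = 336 \left(\frac{-45 + 4 \left(- \frac{1}{3}\right) \left(-5 + 4 \left(- \frac{1}{3}\right)\right)}{15 \cdot 4 \left(- \frac{1}{3}\right)} - 18\right) = 336 \left(\frac{-45 - \frac{4 \left(-5 - \frac{4}{3}\right)}{3}}{15 \left(- \frac{4}{3}\right)} - 18\right) = 336 \left(\frac{1}{15} \left(- \frac{3}{4}\right) \left(-45 - - \frac{76}{9}\right) - 18\right) = 336 \left(\frac{1}{15} \left(- \frac{3}{4}\right) \left(-45 + \frac{76}{9}\right) - 18\right) = 336 \left(\frac{1}{15} \left(- \frac{3}{4}\right) \left(- \frac{329}{9}\right) - 18\right) = 336 \left(\frac{329}{180} - 18\right) = 336 \left(- \frac{2911}{180}\right) = - \frac{81508}{15}$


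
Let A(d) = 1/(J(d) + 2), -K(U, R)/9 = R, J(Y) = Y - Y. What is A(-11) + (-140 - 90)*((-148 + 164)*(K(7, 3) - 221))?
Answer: 1825281/2 ≈ 9.1264e+5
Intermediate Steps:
J(Y) = 0
K(U, R) = -9*R
A(d) = 1/2 (A(d) = 1/(0 + 2) = 1/2)
A(-11) + (-140 - 90)*((-148 + 164)*(K(7, 3) - 221)) = 1/2 + (-140 - 90)*((-148 + 164)*(-9*3 - 221)) = 1/2 - 3680*(-27 - 221) = 1/2 - 3680*(-248) = 1/2 - 230*(-3968) = 1/2 + 912640 = 1825281/2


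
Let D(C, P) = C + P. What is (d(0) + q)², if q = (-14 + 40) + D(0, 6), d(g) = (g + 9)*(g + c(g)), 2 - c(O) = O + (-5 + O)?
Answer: 9025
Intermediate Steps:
c(O) = 7 - 2*O (c(O) = 2 - (O + (-5 + O)) = 2 - (-5 + 2*O) = 2 + (5 - 2*O) = 7 - 2*O)
d(g) = (7 - g)*(9 + g) (d(g) = (g + 9)*(g + (7 - 2*g)) = (9 + g)*(7 - g) = (7 - g)*(9 + g))
q = 32 (q = (-14 + 40) + (0 + 6) = 26 + 6 = 32)
(d(0) + q)² = ((63 - 1*0² - 2*0) + 32)² = ((63 - 1*0 + 0) + 32)² = ((63 + 0 + 0) + 32)² = (63 + 32)² = 95² = 9025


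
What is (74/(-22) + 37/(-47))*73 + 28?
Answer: -142182/517 ≈ -275.01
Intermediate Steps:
(74/(-22) + 37/(-47))*73 + 28 = (74*(-1/22) + 37*(-1/47))*73 + 28 = (-37/11 - 37/47)*73 + 28 = -2146/517*73 + 28 = -156658/517 + 28 = -142182/517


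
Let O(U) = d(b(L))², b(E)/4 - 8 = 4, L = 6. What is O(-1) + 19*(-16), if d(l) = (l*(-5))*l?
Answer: 132710096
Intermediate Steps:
b(E) = 48 (b(E) = 32 + 4*4 = 32 + 16 = 48)
d(l) = -5*l² (d(l) = (-5*l)*l = -5*l²)
O(U) = 132710400 (O(U) = (-5*48²)² = (-5*2304)² = (-11520)² = 132710400)
O(-1) + 19*(-16) = 132710400 + 19*(-16) = 132710400 - 304 = 132710096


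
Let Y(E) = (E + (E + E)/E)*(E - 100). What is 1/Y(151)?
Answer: 1/7803 ≈ 0.00012816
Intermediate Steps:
Y(E) = (-100 + E)*(2 + E) (Y(E) = (E + (2*E)/E)*(-100 + E) = (E + 2)*(-100 + E) = (2 + E)*(-100 + E) = (-100 + E)*(2 + E))
1/Y(151) = 1/(-200 + 151² - 98*151) = 1/(-200 + 22801 - 14798) = 1/7803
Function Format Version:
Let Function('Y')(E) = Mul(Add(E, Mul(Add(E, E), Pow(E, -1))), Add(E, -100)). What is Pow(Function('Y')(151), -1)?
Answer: Rational(1, 7803) ≈ 0.00012816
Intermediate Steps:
Function('Y')(E) = Mul(Add(-100, E), Add(2, E)) (Function('Y')(E) = Mul(Add(E, Mul(Mul(2, E), Pow(E, -1))), Add(-100, E)) = Mul(Add(E, 2), Add(-100, E)) = Mul(Add(2, E), Add(-100, E)) = Mul(Add(-100, E), Add(2, E)))
Pow(Function('Y')(151), -1) = Pow(Add(-200, Pow(151, 2), Mul(-98, 151)), -1) = Pow(Add(-200, 22801, -14798), -1) = Pow(7803, -1) = Rational(1, 7803)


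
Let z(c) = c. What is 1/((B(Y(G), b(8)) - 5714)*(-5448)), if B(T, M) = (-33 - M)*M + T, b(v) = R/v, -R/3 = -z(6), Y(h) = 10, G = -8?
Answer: 2/63014973 ≈ 3.1738e-8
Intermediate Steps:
R = 18 (R = -(-3)*6 = -3*(-6) = 18)
b(v) = 18/v
B(T, M) = T + M*(-33 - M) (B(T, M) = M*(-33 - M) + T = T + M*(-33 - M))
1/((B(Y(G), b(8)) - 5714)*(-5448)) = 1/((10 - (18/8)² - 594/8) - 5714*(-5448)) = -1/5448/((10 - (18*(⅛))² - 594/8) - 5714) = -1/5448/((10 - (9/4)² - 33*9/4) - 5714) = -1/5448/((10 - 1*81/16 - 297/4) - 5714) = -1/5448/((10 - 81/16 - 297/4) - 5714) = -1/5448/(-1109/16 - 5714) = -1/5448/(-92533/16) = -16/92533*(-1/5448) = 2/63014973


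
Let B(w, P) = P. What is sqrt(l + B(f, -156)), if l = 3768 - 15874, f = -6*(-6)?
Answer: I*sqrt(12262) ≈ 110.73*I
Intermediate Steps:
f = 36
l = -12106
sqrt(l + B(f, -156)) = sqrt(-12106 - 156) = sqrt(-12262) = I*sqrt(12262)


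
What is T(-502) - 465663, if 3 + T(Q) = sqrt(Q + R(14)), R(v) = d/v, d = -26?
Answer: -465666 + I*sqrt(24689)/7 ≈ -4.6567e+5 + 22.447*I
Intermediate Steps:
R(v) = -26/v
T(Q) = -3 + sqrt(-13/7 + Q) (T(Q) = -3 + sqrt(Q - 26/14) = -3 + sqrt(Q - 26*1/14) = -3 + sqrt(Q - 13/7) = -3 + sqrt(-13/7 + Q))
T(-502) - 465663 = (-3 + sqrt(-91 + 49*(-502))/7) - 465663 = (-3 + sqrt(-91 - 24598)/7) - 465663 = (-3 + sqrt(-24689)/7) - 465663 = (-3 + (I*sqrt(24689))/7) - 465663 = (-3 + I*sqrt(24689)/7) - 465663 = -465666 + I*sqrt(24689)/7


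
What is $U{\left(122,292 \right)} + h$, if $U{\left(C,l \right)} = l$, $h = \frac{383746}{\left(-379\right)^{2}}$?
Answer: $\frac{42326918}{143641} \approx 294.67$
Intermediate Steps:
$h = \frac{383746}{143641} \approx 2.6716$
$U{\left(122,292 \right)} + h = 292 + \frac{383746}{143641} = \frac{42326918}{143641}$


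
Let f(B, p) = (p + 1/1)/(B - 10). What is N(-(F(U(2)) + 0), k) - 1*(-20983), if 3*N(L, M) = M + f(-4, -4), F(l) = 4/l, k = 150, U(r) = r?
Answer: 294463/14 ≈ 21033.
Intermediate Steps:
f(B, p) = (1 + p)/(-10 + B) (f(B, p) = (p + 1)/(-10 + B) = (1 + p)/(-10 + B))
N(L, M) = 1/14 + M/3 (N(L, M) = (M + (1 - 4)/(-10 - 4))/3 = (M - 3/(-14))/3 = (M - 1/14*(-3))/3 = (M + 3/14)/3 = (3/14 + M)/3 = 1/14 + M/3)
N(-(F(U(2)) + 0), k) - 1*(-20983) = (1/14 + (⅓)*150) - 1*(-20983) = (1/14 + 50) + 20983 = 701/14 + 20983 = 294463/14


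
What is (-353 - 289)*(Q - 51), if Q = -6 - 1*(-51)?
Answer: 3852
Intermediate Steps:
Q = 45 (Q = -6 + 51 = 45)
(-353 - 289)*(Q - 51) = (-353 - 289)*(45 - 51) = -642*(-6) = 3852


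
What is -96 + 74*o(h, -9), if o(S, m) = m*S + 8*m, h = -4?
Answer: -2760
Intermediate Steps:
o(S, m) = 8*m + S*m (o(S, m) = S*m + 8*m = 8*m + S*m)
-96 + 74*o(h, -9) = -96 + 74*(-9*(8 - 4)) = -96 + 74*(-9*4) = -96 + 74*(-36) = -96 - 2664 = -2760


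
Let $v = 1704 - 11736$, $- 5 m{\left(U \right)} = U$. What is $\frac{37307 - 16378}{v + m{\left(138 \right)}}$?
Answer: $- \frac{104645}{50298} \approx -2.0805$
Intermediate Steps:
$m{\left(U \right)} = - \frac{U}{5}$
$v = -10032$ ($v = 1704 - 11736 = -10032$)
$\frac{37307 - 16378}{v + m{\left(138 \right)}} = \frac{37307 - 16378}{-10032 - \frac{138}{5}} = \frac{20929}{-10032 - \frac{138}{5}} = \frac{20929}{- \frac{50298}{5}} = 20929 \left(- \frac{5}{50298}\right) = - \frac{104645}{50298}$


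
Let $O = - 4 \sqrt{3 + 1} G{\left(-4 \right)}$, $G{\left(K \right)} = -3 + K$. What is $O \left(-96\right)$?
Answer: $-5376$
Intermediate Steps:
$O = 56$ ($O = - 4 \sqrt{3 + 1} \left(-3 - 4\right) = - 4 \sqrt{4} \left(-7\right) = \left(-4\right) 2 \left(-7\right) = \left(-8\right) \left(-7\right) = 56$)
$O \left(-96\right) = 56 \left(-96\right) = -5376$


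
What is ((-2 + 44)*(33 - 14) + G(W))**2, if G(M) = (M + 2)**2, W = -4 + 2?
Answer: 636804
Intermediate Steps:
W = -2
G(M) = (2 + M)**2
((-2 + 44)*(33 - 14) + G(W))**2 = ((-2 + 44)*(33 - 14) + (2 - 2)**2)**2 = (42*19 + 0**2)**2 = (798 + 0)**2 = 798**2 = 636804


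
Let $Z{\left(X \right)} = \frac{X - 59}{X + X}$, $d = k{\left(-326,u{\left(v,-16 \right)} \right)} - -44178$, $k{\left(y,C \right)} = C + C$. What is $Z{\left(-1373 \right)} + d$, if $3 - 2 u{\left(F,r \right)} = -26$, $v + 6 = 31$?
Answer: $\frac{60696927}{1373} \approx 44208.0$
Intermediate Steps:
$v = 25$ ($v = -6 + 31 = 25$)
$u{\left(F,r \right)} = \frac{29}{2}$ ($u{\left(F,r \right)} = \frac{3}{2} - -13 = \frac{3}{2} + 13 = \frac{29}{2}$)
$k{\left(y,C \right)} = 2 C$
$d = 44207$ ($d = 2 \cdot \frac{29}{2} - -44178 = 29 + 44178 = 44207$)
$Z{\left(X \right)} = \frac{-59 + X}{2 X}$
$Z{\left(-1373 \right)} + d = \frac{-59 - 1373}{2 \left(-1373\right)} + 44207 = \frac{1}{2} \left(- \frac{1}{1373}\right) \left(-1432\right) + 44207 = \frac{716}{1373} + 44207 = \frac{60696927}{1373}$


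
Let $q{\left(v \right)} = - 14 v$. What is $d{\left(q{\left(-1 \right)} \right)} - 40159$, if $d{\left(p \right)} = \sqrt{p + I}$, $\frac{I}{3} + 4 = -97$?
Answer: $-40159 + 17 i \approx -40159.0 + 17.0 i$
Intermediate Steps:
$I = -303$ ($I = -12 + 3 \left(-97\right) = -12 - 291 = -303$)
$d{\left(p \right)} = \sqrt{-303 + p}$ ($d{\left(p \right)} = \sqrt{p - 303} = \sqrt{-303 + p}$)
$d{\left(q{\left(-1 \right)} \right)} - 40159 = \sqrt{-303 - -14} - 40159 = \sqrt{-303 + 14} - 40159 = \sqrt{-289} - 40159 = 17 i - 40159 = -40159 + 17 i$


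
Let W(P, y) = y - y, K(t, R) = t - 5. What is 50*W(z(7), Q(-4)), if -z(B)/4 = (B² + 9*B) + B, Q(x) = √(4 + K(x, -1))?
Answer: 0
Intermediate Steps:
K(t, R) = -5 + t
Q(x) = √(-1 + x) (Q(x) = √(4 + (-5 + x)) = √(-1 + x))
z(B) = -40*B - 4*B² (z(B) = -4*((B² + 9*B) + B) = -4*(B² + 10*B) = -40*B - 4*B²)
W(P, y) = 0
50*W(z(7), Q(-4)) = 50*0 = 0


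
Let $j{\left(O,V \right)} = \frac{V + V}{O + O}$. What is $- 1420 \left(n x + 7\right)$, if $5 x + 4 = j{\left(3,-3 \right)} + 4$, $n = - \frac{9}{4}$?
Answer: $-10579$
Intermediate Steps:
$j{\left(O,V \right)} = \frac{V}{O}$ ($j{\left(O,V \right)} = \frac{2 V}{2 O} = 2 V \frac{1}{2 O} = \frac{V}{O}$)
$n = - \frac{9}{4}$ ($n = \left(-9\right) \frac{1}{4} = - \frac{9}{4} \approx -2.25$)
$x = - \frac{1}{5}$ ($x = - \frac{4}{5} + \frac{- \frac{3}{3} + 4}{5} = - \frac{4}{5} + \frac{\left(-3\right) \frac{1}{3} + 4}{5} = - \frac{4}{5} + \frac{-1 + 4}{5} = - \frac{4}{5} + \frac{1}{5} \cdot 3 = - \frac{4}{5} + \frac{3}{5} = - \frac{1}{5} \approx -0.2$)
$- 1420 \left(n x + 7\right) = - 1420 \left(\left(- \frac{9}{4}\right) \left(- \frac{1}{5}\right) + 7\right) = - 1420 \left(\frac{9}{20} + 7\right) = \left(-1420\right) \frac{149}{20} = -10579$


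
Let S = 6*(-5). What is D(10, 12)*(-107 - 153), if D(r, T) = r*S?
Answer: 78000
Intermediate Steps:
S = -30
D(r, T) = -30*r (D(r, T) = r*(-30) = -30*r)
D(10, 12)*(-107 - 153) = (-30*10)*(-107 - 153) = -300*(-260) = 78000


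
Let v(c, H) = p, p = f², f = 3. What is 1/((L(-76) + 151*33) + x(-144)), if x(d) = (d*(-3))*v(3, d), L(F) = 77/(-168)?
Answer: 24/212893 ≈ 0.00011273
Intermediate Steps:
p = 9 (p = 3² = 9)
v(c, H) = 9
L(F) = -11/24 (L(F) = 77*(-1/168) = -11/24)
x(d) = -27*d (x(d) = (d*(-3))*9 = -3*d*9 = -27*d)
1/((L(-76) + 151*33) + x(-144)) = 1/((-11/24 + 151*33) - 27*(-144)) = 1/((-11/24 + 4983) + 3888) = 1/(119581/24 + 3888) = 1/(212893/24) = 24/212893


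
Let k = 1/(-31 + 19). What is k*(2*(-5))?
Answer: ⅚ ≈ 0.83333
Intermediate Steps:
k = -1/12 (k = 1/(-12) = -1/12 ≈ -0.083333)
k*(2*(-5)) = -(-5)/6 = -1/12*(-10) = ⅚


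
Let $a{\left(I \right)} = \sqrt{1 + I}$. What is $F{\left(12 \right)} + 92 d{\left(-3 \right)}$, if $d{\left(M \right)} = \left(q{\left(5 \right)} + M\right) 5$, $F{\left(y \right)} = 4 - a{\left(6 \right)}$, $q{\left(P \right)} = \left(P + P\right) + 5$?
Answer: $5524 - \sqrt{7} \approx 5521.4$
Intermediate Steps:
$q{\left(P \right)} = 5 + 2 P$ ($q{\left(P \right)} = 2 P + 5 = 5 + 2 P$)
$F{\left(y \right)} = 4 - \sqrt{7}$ ($F{\left(y \right)} = 4 - \sqrt{1 + 6} = 4 - \sqrt{7}$)
$d{\left(M \right)} = 75 + 5 M$ ($d{\left(M \right)} = \left(\left(5 + 2 \cdot 5\right) + M\right) 5 = \left(\left(5 + 10\right) + M\right) 5 = \left(15 + M\right) 5 = 75 + 5 M$)
$F{\left(12 \right)} + 92 d{\left(-3 \right)} = \left(4 - \sqrt{7}\right) + 92 \left(75 + 5 \left(-3\right)\right) = \left(4 - \sqrt{7}\right) + 92 \left(75 - 15\right) = \left(4 - \sqrt{7}\right) + 92 \cdot 60 = \left(4 - \sqrt{7}\right) + 5520 = 5524 - \sqrt{7}$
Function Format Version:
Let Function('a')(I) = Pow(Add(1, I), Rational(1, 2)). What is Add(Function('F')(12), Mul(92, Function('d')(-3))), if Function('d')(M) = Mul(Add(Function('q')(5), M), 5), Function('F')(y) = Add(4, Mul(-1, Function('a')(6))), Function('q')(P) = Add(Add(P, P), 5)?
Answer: Add(5524, Mul(-1, Pow(7, Rational(1, 2)))) ≈ 5521.4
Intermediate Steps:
Function('q')(P) = Add(5, Mul(2, P)) (Function('q')(P) = Add(Mul(2, P), 5) = Add(5, Mul(2, P)))
Function('F')(y) = Add(4, Mul(-1, Pow(7, Rational(1, 2)))) (Function('F')(y) = Add(4, Mul(-1, Pow(Add(1, 6), Rational(1, 2)))) = Add(4, Mul(-1, Pow(7, Rational(1, 2)))))
Function('d')(M) = Add(75, Mul(5, M)) (Function('d')(M) = Mul(Add(Add(5, Mul(2, 5)), M), 5) = Mul(Add(Add(5, 10), M), 5) = Mul(Add(15, M), 5) = Add(75, Mul(5, M)))
Add(Function('F')(12), Mul(92, Function('d')(-3))) = Add(Add(4, Mul(-1, Pow(7, Rational(1, 2)))), Mul(92, Add(75, Mul(5, -3)))) = Add(Add(4, Mul(-1, Pow(7, Rational(1, 2)))), Mul(92, Add(75, -15))) = Add(Add(4, Mul(-1, Pow(7, Rational(1, 2)))), Mul(92, 60)) = Add(Add(4, Mul(-1, Pow(7, Rational(1, 2)))), 5520) = Add(5524, Mul(-1, Pow(7, Rational(1, 2))))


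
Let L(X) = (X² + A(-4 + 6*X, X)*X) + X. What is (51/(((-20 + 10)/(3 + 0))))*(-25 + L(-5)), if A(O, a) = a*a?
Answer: 1989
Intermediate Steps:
A(O, a) = a²
L(X) = X + X² + X³ (L(X) = (X² + X²*X) + X = (X² + X³) + X = X + X² + X³)
(51/(((-20 + 10)/(3 + 0))))*(-25 + L(-5)) = (51/(((-20 + 10)/(3 + 0))))*(-25 - 5*(1 - 5 + (-5)²)) = (51/((-10/3)))*(-25 - 5*(1 - 5 + 25)) = (51/((-10*⅓)))*(-25 - 5*21) = (51/(-10/3))*(-25 - 105) = (51*(-3/10))*(-130) = -153/10*(-130) = 1989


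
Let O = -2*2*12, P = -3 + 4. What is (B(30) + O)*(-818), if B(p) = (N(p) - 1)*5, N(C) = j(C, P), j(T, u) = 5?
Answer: 22904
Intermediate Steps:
P = 1
N(C) = 5
B(p) = 20 (B(p) = (5 - 1)*5 = 4*5 = 20)
O = -48 (O = -4*12 = -48)
(B(30) + O)*(-818) = (20 - 48)*(-818) = -28*(-818) = 22904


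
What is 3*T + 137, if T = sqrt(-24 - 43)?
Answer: 137 + 3*I*sqrt(67) ≈ 137.0 + 24.556*I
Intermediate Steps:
T = I*sqrt(67) (T = sqrt(-67) = I*sqrt(67) ≈ 8.1853*I)
3*T + 137 = 3*(I*sqrt(67)) + 137 = 3*I*sqrt(67) + 137 = 137 + 3*I*sqrt(67)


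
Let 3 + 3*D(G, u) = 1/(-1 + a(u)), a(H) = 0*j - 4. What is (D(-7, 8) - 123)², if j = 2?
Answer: 3463321/225 ≈ 15393.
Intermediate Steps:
a(H) = -4 (a(H) = 0*2 - 4 = 0 - 4 = -4)
D(G, u) = -16/15 (D(G, u) = -1 + 1/(3*(-1 - 4)) = -1 + (⅓)/(-5) = -1 + (⅓)*(-⅕) = -1 - 1/15 = -16/15)
(D(-7, 8) - 123)² = (-16/15 - 123)² = (-1861/15)² = 3463321/225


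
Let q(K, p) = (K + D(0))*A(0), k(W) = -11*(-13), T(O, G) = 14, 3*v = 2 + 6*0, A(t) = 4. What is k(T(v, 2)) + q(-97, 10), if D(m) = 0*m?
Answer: -245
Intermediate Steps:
D(m) = 0
v = ⅔ (v = (2 + 6*0)/3 = (2 + 0)/3 = (⅓)*2 = ⅔ ≈ 0.66667)
k(W) = 143
q(K, p) = 4*K (q(K, p) = (K + 0)*4 = K*4 = 4*K)
k(T(v, 2)) + q(-97, 10) = 143 + 4*(-97) = 143 - 388 = -245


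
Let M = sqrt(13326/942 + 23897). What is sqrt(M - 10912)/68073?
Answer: sqrt(-268969888 + 785*sqrt(23575434))/10687461 ≈ 0.0015236*I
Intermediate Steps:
M = 5*sqrt(23575434)/157 (M = sqrt(13326*(1/942) + 23897) = sqrt(2221/157 + 23897) = sqrt(3754050/157) = 5*sqrt(23575434)/157 ≈ 154.63)
sqrt(M - 10912)/68073 = sqrt(5*sqrt(23575434)/157 - 10912)/68073 = sqrt(-10912 + 5*sqrt(23575434)/157)*(1/68073) = sqrt(-10912 + 5*sqrt(23575434)/157)/68073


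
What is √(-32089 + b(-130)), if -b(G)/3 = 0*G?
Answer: I*√32089 ≈ 179.13*I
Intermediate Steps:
b(G) = 0 (b(G) = -0*G = -3*0 = 0)
√(-32089 + b(-130)) = √(-32089 + 0) = √(-32089) = I*√32089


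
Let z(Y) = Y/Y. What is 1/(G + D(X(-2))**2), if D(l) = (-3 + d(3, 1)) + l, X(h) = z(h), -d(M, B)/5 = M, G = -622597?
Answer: -1/622308 ≈ -1.6069e-6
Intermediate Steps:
d(M, B) = -5*M
z(Y) = 1
X(h) = 1
D(l) = -18 + l (D(l) = (-3 - 5*3) + l = (-3 - 15) + l = -18 + l)
1/(G + D(X(-2))**2) = 1/(-622597 + (-18 + 1)**2) = 1/(-622597 + (-17)**2) = 1/(-622597 + 289) = 1/(-622308) = -1/622308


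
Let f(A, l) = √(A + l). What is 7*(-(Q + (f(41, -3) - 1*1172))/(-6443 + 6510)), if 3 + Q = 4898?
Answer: -26061/67 - 7*√38/67 ≈ -389.61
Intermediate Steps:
Q = 4895 (Q = -3 + 4898 = 4895)
7*(-(Q + (f(41, -3) - 1*1172))/(-6443 + 6510)) = 7*(-(4895 + (√(41 - 3) - 1*1172))/(-6443 + 6510)) = 7*(-(4895 + (√38 - 1172))/67) = 7*(-(4895 + (-1172 + √38))/67) = 7*(-(3723 + √38)/67) = 7*(-(3723/67 + √38/67)) = 7*(-3723/67 - √38/67) = -26061/67 - 7*√38/67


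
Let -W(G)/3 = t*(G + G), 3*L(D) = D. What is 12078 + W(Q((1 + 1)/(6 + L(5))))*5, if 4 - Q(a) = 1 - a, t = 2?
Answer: 273294/23 ≈ 11882.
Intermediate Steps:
L(D) = D/3
Q(a) = 3 + a (Q(a) = 4 - (1 - a) = 4 + (-1 + a) = 3 + a)
W(G) = -12*G (W(G) = -6*(G + G) = -6*2*G = -12*G)
12078 + W(Q((1 + 1)/(6 + L(5))))*5 = 12078 - 12*(3 + (1 + 1)/(6 + (1/3)*5))*5 = 12078 - 12*(3 + 2/(6 + 5/3))*5 = 12078 - 12*(3 + 2/(23/3))*5 = 12078 - 12*(3 + 2*(3/23))*5 = 12078 - 12*(3 + 6/23)*5 = 12078 - 12*75/23*5 = 12078 - 900/23*5 = 12078 - 4500/23 = 273294/23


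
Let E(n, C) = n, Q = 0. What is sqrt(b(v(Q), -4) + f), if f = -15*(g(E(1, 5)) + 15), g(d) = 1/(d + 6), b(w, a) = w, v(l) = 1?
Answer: I*sqrt(11081)/7 ≈ 15.038*I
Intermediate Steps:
g(d) = 1/(6 + d)
f = -1590/7 (f = -15*(1/(6 + 1) + 15) = -15*(1/7 + 15) = -15*106/7 = -1590/7 ≈ -227.14)
sqrt(b(v(Q), -4) + f) = sqrt(1 - 1590/7) = sqrt(-1583/7) = I*sqrt(11081)/7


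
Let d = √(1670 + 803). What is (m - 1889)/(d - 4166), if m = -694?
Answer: 3586926/5784361 + 861*√2473/5784361 ≈ 0.62751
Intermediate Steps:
d = √2473 ≈ 49.729
(m - 1889)/(d - 4166) = (-694 - 1889)/(√2473 - 4166) = -2583/(-4166 + √2473)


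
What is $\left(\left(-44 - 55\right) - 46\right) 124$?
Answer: $-17980$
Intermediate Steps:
$\left(\left(-44 - 55\right) - 46\right) 124 = \left(-99 - 46\right) 124 = \left(-145\right) 124 = -17980$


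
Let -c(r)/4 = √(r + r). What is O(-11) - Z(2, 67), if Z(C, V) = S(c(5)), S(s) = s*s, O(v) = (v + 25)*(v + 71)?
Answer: 680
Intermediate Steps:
c(r) = -4*√2*√r (c(r) = -4*√(r + r) = -4*√2*√r)
O(v) = (25 + v)*(71 + v)
S(s) = s²
Z(C, V) = 160 (Z(C, V) = (-4*√2*√5)² = (-4*√10)² = 160)
O(-11) - Z(2, 67) = (1775 + (-11)² + 96*(-11)) - 1*160 = (1775 + 121 - 1056) - 160 = 840 - 160 = 680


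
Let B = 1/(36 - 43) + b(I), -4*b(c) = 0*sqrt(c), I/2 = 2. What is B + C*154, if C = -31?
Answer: -33419/7 ≈ -4774.1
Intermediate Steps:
I = 4 (I = 2*2 = 4)
b(c) = 0 (b(c) = -0*sqrt(c) = -1/4*0 = 0)
B = -1/7 (B = 1/(36 - 43) + 0 = 1/(-7) + 0 = -1/7 + 0 = -1/7 ≈ -0.14286)
B + C*154 = -1/7 - 31*154 = -1/7 - 4774 = -33419/7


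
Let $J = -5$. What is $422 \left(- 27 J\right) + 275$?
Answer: $57245$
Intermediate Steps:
$422 \left(- 27 J\right) + 275 = 422 \left(\left(-27\right) \left(-5\right)\right) + 275 = 422 \cdot 135 + 275 = 56970 + 275 = 57245$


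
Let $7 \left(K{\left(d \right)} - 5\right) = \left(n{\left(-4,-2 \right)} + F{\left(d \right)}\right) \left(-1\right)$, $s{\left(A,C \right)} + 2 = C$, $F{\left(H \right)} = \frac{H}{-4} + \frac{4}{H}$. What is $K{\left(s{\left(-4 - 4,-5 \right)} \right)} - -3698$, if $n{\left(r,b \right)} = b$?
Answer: $\frac{725811}{196} \approx 3703.1$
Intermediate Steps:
$F{\left(H \right)} = \frac{4}{H} - \frac{H}{4}$ ($F{\left(H \right)} = H \left(- \frac{1}{4}\right) + \frac{4}{H} = - \frac{H}{4} + \frac{4}{H} = \frac{4}{H} - \frac{H}{4}$)
$s{\left(A,C \right)} = -2 + C$
$K{\left(d \right)} = \frac{37}{7} - \frac{4}{7 d} + \frac{d}{28}$ ($K{\left(d \right)} = 5 + \frac{\left(-2 - \left(- \frac{4}{d} + \frac{d}{4}\right)\right) \left(-1\right)}{7} = 5 + \frac{\left(-2 + \frac{4}{d} - \frac{d}{4}\right) \left(-1\right)}{7} = 5 + \frac{2 - \frac{4}{d} + \frac{d}{4}}{7} = 5 + \left(\frac{2}{7} - \frac{4}{7 d} + \frac{d}{28}\right) = \frac{37}{7} - \frac{4}{7 d} + \frac{d}{28}$)
$K{\left(s{\left(-4 - 4,-5 \right)} \right)} - -3698 = \frac{-16 + \left(-2 - 5\right)^{2} + 148 \left(-2 - 5\right)}{28 \left(-2 - 5\right)} - -3698 = \frac{-16 + \left(-7\right)^{2} + 148 \left(-7\right)}{28 \left(-7\right)} + 3698 = \frac{1}{28} \left(- \frac{1}{7}\right) \left(-16 + 49 - 1036\right) + 3698 = \frac{1}{28} \left(- \frac{1}{7}\right) \left(-1003\right) + 3698 = \frac{1003}{196} + 3698 = \frac{725811}{196}$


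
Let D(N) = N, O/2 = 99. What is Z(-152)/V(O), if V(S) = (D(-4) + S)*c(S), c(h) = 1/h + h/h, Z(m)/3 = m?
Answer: -45144/19303 ≈ -2.3387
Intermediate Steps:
Z(m) = 3*m
c(h) = 1 + 1/h (c(h) = 1/h + 1 = 1 + 1/h)
O = 198 (O = 2*99 = 198)
V(S) = (1 + S)*(-4 + S)/S (V(S) = (-4 + S)*((1 + S)/S) = (1 + S)*(-4 + S)/S)
Z(-152)/V(O) = (3*(-152))/(-3 + 198 - 4/198) = -456/(-3 + 198 - 4*1/198) = -456/(-3 + 198 - 2/99) = -456/19303/99 = -456*99/19303 = -45144/19303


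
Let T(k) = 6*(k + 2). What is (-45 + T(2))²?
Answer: 441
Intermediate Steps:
T(k) = 12 + 6*k (T(k) = 6*(2 + k) = 12 + 6*k)
(-45 + T(2))² = (-45 + (12 + 6*2))² = (-45 + (12 + 12))² = (-45 + 24)² = (-21)² = 441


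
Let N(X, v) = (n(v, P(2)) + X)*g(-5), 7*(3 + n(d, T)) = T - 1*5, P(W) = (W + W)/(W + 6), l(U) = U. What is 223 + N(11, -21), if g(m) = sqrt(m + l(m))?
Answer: 223 + 103*I*sqrt(10)/14 ≈ 223.0 + 23.265*I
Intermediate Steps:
P(W) = 2*W/(6 + W) (P(W) = (2*W)/(6 + W) = 2*W/(6 + W))
n(d, T) = -26/7 + T/7 (n(d, T) = -3 + (T - 1*5)/7 = -3 + (T - 5)/7 = -3 + (-5 + T)/7 = -3 + (-5/7 + T/7) = -26/7 + T/7)
g(m) = sqrt(2)*sqrt(m) (g(m) = sqrt(m + m) = sqrt(2*m) = sqrt(2)*sqrt(m))
N(X, v) = I*sqrt(10)*(-51/14 + X) (N(X, v) = ((-26/7 + (2*2/(6 + 2))/7) + X)*(sqrt(2)*sqrt(-5)) = ((-26/7 + (2*2/8)/7) + X)*(sqrt(2)*(I*sqrt(5))) = ((-26/7 + (2*2*(1/8))/7) + X)*(I*sqrt(10)) = ((-26/7 + (1/7)*(1/2)) + X)*(I*sqrt(10)) = ((-26/7 + 1/14) + X)*(I*sqrt(10)) = (-51/14 + X)*(I*sqrt(10)) = I*sqrt(10)*(-51/14 + X))
223 + N(11, -21) = 223 + I*sqrt(10)*(-51/14 + 11) = 223 + I*sqrt(10)*(103/14) = 223 + 103*I*sqrt(10)/14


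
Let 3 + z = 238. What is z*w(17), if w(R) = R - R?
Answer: 0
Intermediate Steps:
z = 235 (z = -3 + 238 = 235)
w(R) = 0
z*w(17) = 235*0 = 0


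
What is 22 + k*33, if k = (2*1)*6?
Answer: 418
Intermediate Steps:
k = 12 (k = 2*6 = 12)
22 + k*33 = 22 + 12*33 = 22 + 396 = 418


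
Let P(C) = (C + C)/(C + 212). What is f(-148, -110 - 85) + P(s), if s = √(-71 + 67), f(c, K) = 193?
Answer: 2168743/11237 + 212*I/11237 ≈ 193.0 + 0.018866*I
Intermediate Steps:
s = 2*I (s = √(-4) = 2*I ≈ 2.0*I)
P(C) = 2*C/(212 + C) (P(C) = (2*C)/(212 + C) = 2*C/(212 + C))
f(-148, -110 - 85) + P(s) = 193 + 2*(2*I)/(212 + 2*I) = 193 + 2*(2*I)*((212 - 2*I)/44948) = 193 + I*(212 - 2*I)/11237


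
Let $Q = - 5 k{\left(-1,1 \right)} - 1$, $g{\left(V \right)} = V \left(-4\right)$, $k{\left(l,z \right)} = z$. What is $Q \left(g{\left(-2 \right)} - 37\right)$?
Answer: $174$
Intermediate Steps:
$g{\left(V \right)} = - 4 V$
$Q = -6$ ($Q = \left(-5\right) 1 - 1 = -5 - 1 = -6$)
$Q \left(g{\left(-2 \right)} - 37\right) = - 6 \left(\left(-4\right) \left(-2\right) - 37\right) = - 6 \left(8 - 37\right) = \left(-6\right) \left(-29\right) = 174$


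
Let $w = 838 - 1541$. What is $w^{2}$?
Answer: $494209$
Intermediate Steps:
$w = -703$
$w^{2} = \left(-703\right)^{2} = 494209$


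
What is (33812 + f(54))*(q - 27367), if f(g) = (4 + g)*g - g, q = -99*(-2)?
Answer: -1002264410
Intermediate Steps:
q = 198
f(g) = -g + g*(4 + g) (f(g) = g*(4 + g) - g = -g + g*(4 + g))
(33812 + f(54))*(q - 27367) = (33812 + 54*(3 + 54))*(198 - 27367) = (33812 + 54*57)*(-27169) = (33812 + 3078)*(-27169) = 36890*(-27169) = -1002264410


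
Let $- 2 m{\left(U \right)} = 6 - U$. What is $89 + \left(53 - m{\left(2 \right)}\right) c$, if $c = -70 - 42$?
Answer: $-6071$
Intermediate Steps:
$m{\left(U \right)} = -3 + \frac{U}{2}$ ($m{\left(U \right)} = - \frac{6 - U}{2} = -3 + \frac{U}{2}$)
$c = -112$ ($c = -70 - 42 = -112$)
$89 + \left(53 - m{\left(2 \right)}\right) c = 89 + \left(53 - \left(-3 + \frac{1}{2} \cdot 2\right)\right) \left(-112\right) = 89 + \left(53 - \left(-3 + 1\right)\right) \left(-112\right) = 89 + \left(53 - -2\right) \left(-112\right) = 89 + \left(53 + 2\right) \left(-112\right) = 89 + 55 \left(-112\right) = 89 - 6160 = -6071$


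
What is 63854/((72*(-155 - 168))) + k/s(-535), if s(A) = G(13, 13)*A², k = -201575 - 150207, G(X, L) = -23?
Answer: -206090507129/76549158900 ≈ -2.6923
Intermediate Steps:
k = -351782
s(A) = -23*A²
63854/((72*(-155 - 168))) + k/s(-535) = 63854/((72*(-155 - 168))) - 351782/((-23*(-535)²)) = 63854/((72*(-323))) - 351782/((-23*286225)) = 63854/(-23256) - 351782/(-6583175) = 63854*(-1/23256) - 351782*(-1/6583175) = -31927/11628 + 351782/6583175 = -206090507129/76549158900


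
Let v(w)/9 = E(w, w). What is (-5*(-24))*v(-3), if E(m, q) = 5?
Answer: 5400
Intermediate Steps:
v(w) = 45 (v(w) = 9*5 = 45)
(-5*(-24))*v(-3) = -5*(-24)*45 = 120*45 = 5400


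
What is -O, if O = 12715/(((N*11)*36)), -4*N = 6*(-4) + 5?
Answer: -12715/1881 ≈ -6.7597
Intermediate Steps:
N = 19/4 (N = -(6*(-4) + 5)/4 = -(-24 + 5)/4 = -¼*(-19) = 19/4 ≈ 4.7500)
O = 12715/1881 (O = 12715/((((19/4)*11)*36)) = 12715/(((209/4)*36)) = 12715/1881 ≈ 6.7597)
-O = -1*12715/1881 = -12715/1881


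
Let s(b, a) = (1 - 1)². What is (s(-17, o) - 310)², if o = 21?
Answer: 96100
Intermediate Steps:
s(b, a) = 0 (s(b, a) = 0² = 0)
(s(-17, o) - 310)² = (0 - 310)² = (-310)² = 96100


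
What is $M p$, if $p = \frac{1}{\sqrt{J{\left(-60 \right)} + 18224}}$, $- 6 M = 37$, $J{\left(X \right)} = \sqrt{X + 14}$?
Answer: $- \frac{37}{6 \sqrt{18224 + i \sqrt{46}}} \approx -0.04568 + 8.5003 \cdot 10^{-6} i$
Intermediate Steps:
$J{\left(X \right)} = \sqrt{14 + X}$
$M = - \frac{37}{6}$ ($M = \left(- \frac{1}{6}\right) 37 = - \frac{37}{6} \approx -6.1667$)
$p = \frac{1}{\sqrt{18224 + i \sqrt{46}}}$ ($p = \frac{1}{\sqrt{\sqrt{14 - 60} + 18224}} = \frac{1}{\sqrt{\sqrt{-46} + 18224}} = \frac{1}{\sqrt{i \sqrt{46} + 18224}} = \frac{1}{\sqrt{18224 + i \sqrt{46}}} \approx 0.0074076 - 1.38 \cdot 10^{-6} i$)
$M p = - \frac{37}{6 \sqrt{18224 + i \sqrt{46}}}$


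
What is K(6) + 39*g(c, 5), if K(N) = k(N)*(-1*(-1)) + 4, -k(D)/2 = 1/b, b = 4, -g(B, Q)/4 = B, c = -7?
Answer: 2191/2 ≈ 1095.5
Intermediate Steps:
g(B, Q) = -4*B
k(D) = -½ (k(D) = -2/4 = -2*¼ = -½)
K(N) = 7/2 (K(N) = -(-1)*(-1)/2 + 4 = -½*1 + 4 = -½ + 4 = 7/2)
K(6) + 39*g(c, 5) = 7/2 + 39*(-4*(-7)) = 7/2 + 39*28 = 7/2 + 1092 = 2191/2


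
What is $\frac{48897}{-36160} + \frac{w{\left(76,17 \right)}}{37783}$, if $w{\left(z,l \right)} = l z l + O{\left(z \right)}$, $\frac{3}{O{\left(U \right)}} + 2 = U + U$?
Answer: $- \frac{5266281939}{6831166400} \approx -0.77092$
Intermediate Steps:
$O{\left(U \right)} = \frac{3}{-2 + 2 U}$ ($O{\left(U \right)} = \frac{3}{-2 + \left(U + U\right)} = \frac{3}{-2 + 2 U}$)
$w{\left(z,l \right)} = \frac{3}{2 \left(-1 + z\right)} + z l^{2}$ ($w{\left(z,l \right)} = l z l + \frac{3}{2 \left(-1 + z\right)} = z l^{2} + \frac{3}{2 \left(-1 + z\right)} = \frac{3}{2 \left(-1 + z\right)} + z l^{2}$)
$\frac{48897}{-36160} + \frac{w{\left(76,17 \right)}}{37783} = \frac{48897}{-36160} + \frac{\frac{1}{-1 + 76} \left(\frac{3}{2} + 76 \cdot 17^{2} \left(-1 + 76\right)\right)}{37783} = 48897 \left(- \frac{1}{36160}\right) + \frac{\frac{3}{2} + 76 \cdot 289 \cdot 75}{75} \cdot \frac{1}{37783} = - \frac{48897}{36160} + \frac{\frac{3}{2} + 1647300}{75} \cdot \frac{1}{37783} = - \frac{48897}{36160} + \frac{1}{75} \cdot \frac{3294603}{2} \cdot \frac{1}{37783} = - \frac{48897}{36160} + \frac{1098201}{50} \cdot \frac{1}{37783} = - \frac{48897}{36160} + \frac{1098201}{1889150} = - \frac{5266281939}{6831166400}$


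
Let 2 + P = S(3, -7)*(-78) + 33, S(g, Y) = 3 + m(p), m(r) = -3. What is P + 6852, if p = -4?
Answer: 6883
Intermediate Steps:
S(g, Y) = 0 (S(g, Y) = 3 - 3 = 0)
P = 31 (P = -2 + (0*(-78) + 33) = -2 + (0 + 33) = -2 + 33 = 31)
P + 6852 = 31 + 6852 = 6883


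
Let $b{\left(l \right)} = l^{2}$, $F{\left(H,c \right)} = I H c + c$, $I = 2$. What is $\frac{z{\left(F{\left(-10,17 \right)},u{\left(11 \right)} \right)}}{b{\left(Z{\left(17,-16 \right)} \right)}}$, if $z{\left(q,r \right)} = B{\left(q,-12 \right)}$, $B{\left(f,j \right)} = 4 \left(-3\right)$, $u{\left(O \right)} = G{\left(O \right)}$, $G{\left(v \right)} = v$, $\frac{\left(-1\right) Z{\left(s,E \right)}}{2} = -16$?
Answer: $- \frac{3}{256} \approx -0.011719$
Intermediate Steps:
$Z{\left(s,E \right)} = 32$ ($Z{\left(s,E \right)} = \left(-2\right) \left(-16\right) = 32$)
$u{\left(O \right)} = O$
$B{\left(f,j \right)} = -12$
$F{\left(H,c \right)} = c + 2 H c$ ($F{\left(H,c \right)} = 2 H c + c = c + 2 H c$)
$z{\left(q,r \right)} = -12$
$\frac{z{\left(F{\left(-10,17 \right)},u{\left(11 \right)} \right)}}{b{\left(Z{\left(17,-16 \right)} \right)}} = - \frac{12}{32^{2}} = - \frac{12}{1024} = \left(-12\right) \frac{1}{1024} = - \frac{3}{256}$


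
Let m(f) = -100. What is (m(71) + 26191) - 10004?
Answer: 16087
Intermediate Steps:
(m(71) + 26191) - 10004 = (-100 + 26191) - 10004 = 26091 - 10004 = 16087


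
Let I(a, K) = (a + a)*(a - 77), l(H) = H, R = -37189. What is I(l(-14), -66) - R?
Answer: 39737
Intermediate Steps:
I(a, K) = 2*a*(-77 + a) (I(a, K) = (2*a)*(-77 + a) = 2*a*(-77 + a))
I(l(-14), -66) - R = 2*(-14)*(-77 - 14) - 1*(-37189) = 2*(-14)*(-91) + 37189 = 2548 + 37189 = 39737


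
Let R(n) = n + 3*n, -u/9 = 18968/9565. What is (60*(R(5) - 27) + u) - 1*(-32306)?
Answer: 304818878/9565 ≈ 31868.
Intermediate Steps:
u = -170712/9565 ≈ -17.848
R(n) = 4*n
(60*(R(5) - 27) + u) - 1*(-32306) = (60*(4*5 - 27) - 170712/9565) - 1*(-32306) = (60*(20 - 27) - 170712/9565) + 32306 = (60*(-7) - 170712/9565) + 32306 = (-420 - 170712/9565) + 32306 = -4188012/9565 + 32306 = 304818878/9565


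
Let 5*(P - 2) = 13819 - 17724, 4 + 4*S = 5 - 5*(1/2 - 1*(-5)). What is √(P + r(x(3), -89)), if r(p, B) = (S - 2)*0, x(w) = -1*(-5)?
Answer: I*√779 ≈ 27.911*I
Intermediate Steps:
S = -53/8 (S = -1 + (5 - 5*(1/2 - 1*(-5)))/4 = -1 + (5 - 5*(½ + 5))/4 = -1 + (5 - 5*11/2)/4 = -1 + (5 - 55/2)/4 = -1 + (¼)*(-45/2) = -1 - 45/8 = -53/8 ≈ -6.6250)
x(w) = 5
r(p, B) = 0 (r(p, B) = (-53/8 - 2)*0 = -69/8*0 = 0)
P = -779 (P = 2 + (13819 - 17724)/5 = 2 + (⅕)*(-3905) = 2 - 781 = -779)
√(P + r(x(3), -89)) = √(-779 + 0) = √(-779) = I*√779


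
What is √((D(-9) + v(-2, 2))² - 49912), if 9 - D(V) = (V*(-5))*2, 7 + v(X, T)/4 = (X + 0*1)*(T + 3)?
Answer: 3*I*√3079 ≈ 166.47*I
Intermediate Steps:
v(X, T) = -28 + 4*X*(3 + T) (v(X, T) = -28 + 4*((X + 0*1)*(T + 3)) = -28 + 4*((X + 0)*(3 + T)) = -28 + 4*(X*(3 + T)) = -28 + 4*X*(3 + T))
D(V) = 9 + 10*V (D(V) = 9 - V*(-5)*2 = 9 - (-5*V)*2 = 9 - (-10)*V = 9 + 10*V)
√((D(-9) + v(-2, 2))² - 49912) = √(((9 + 10*(-9)) + (-28 + 12*(-2) + 4*2*(-2)))² - 49912) = √(((9 - 90) + (-28 - 24 - 16))² - 49912) = √((-81 - 68)² - 49912) = √((-149)² - 49912) = √(22201 - 49912) = √(-27711) = 3*I*√3079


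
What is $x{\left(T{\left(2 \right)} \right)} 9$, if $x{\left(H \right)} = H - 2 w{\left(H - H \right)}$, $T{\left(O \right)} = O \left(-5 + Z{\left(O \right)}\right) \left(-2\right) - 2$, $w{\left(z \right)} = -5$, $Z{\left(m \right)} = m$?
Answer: $180$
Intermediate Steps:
$T{\left(O \right)} = -2 + O \left(10 - 2 O\right)$ ($T{\left(O \right)} = O \left(-5 + O\right) \left(-2\right) - 2 = O \left(10 - 2 O\right) - 2 = -2 + O \left(10 - 2 O\right)$)
$x{\left(H \right)} = 10 + H$ ($x{\left(H \right)} = H - -10 = H + 10 = 10 + H$)
$x{\left(T{\left(2 \right)} \right)} 9 = \left(10 - \left(-18 + 8\right)\right) 9 = \left(10 - -10\right) 9 = \left(10 + 10\right) 9 = 20 \cdot 9 = 180$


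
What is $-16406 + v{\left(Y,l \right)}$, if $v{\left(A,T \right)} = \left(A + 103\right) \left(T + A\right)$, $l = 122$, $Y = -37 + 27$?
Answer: $-5990$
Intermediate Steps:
$Y = -10$
$v{\left(A,T \right)} = \left(103 + A\right) \left(A + T\right)$
$-16406 + v{\left(Y,l \right)} = -16406 + \left(\left(-10\right)^{2} + 103 \left(-10\right) + 103 \cdot 122 - 1220\right) = -16406 + \left(100 - 1030 + 12566 - 1220\right) = -16406 + 10416 = -5990$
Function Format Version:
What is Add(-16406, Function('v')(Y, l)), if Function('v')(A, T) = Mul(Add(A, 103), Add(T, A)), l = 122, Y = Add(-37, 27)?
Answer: -5990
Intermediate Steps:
Y = -10
Function('v')(A, T) = Mul(Add(103, A), Add(A, T))
Add(-16406, Function('v')(Y, l)) = Add(-16406, Add(Pow(-10, 2), Mul(103, -10), Mul(103, 122), Mul(-10, 122))) = Add(-16406, Add(100, -1030, 12566, -1220)) = Add(-16406, 10416) = -5990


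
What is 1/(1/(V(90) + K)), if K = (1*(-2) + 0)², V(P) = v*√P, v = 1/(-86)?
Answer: 4 - 3*√10/86 ≈ 3.8897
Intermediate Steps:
v = -1/86 ≈ -0.011628
V(P) = -√P/86
K = 4 (K = (-2 + 0)² = (-2)² = 4)
1/(1/(V(90) + K)) = 1/(1/(-3*√10/86 + 4)) = 1/(1/(4 - 3*√10/86)) = 4 - 3*√10/86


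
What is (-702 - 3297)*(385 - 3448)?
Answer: 12248937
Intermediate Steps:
(-702 - 3297)*(385 - 3448) = -3999*(-3063) = 12248937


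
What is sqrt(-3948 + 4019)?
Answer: sqrt(71) ≈ 8.4261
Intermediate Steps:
sqrt(-3948 + 4019) = sqrt(71)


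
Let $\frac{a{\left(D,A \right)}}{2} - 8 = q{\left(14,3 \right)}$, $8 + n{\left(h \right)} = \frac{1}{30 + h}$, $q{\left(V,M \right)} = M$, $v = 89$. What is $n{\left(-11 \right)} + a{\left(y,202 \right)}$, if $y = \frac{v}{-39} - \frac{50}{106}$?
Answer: $\frac{267}{19} \approx 14.053$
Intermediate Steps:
$y = - \frac{5692}{2067}$ ($y = \frac{89}{-39} - \frac{50}{106} = 89 \left(- \frac{1}{39}\right) - \frac{25}{53} = - \frac{89}{39} - \frac{25}{53} = - \frac{5692}{2067} \approx -2.7537$)
$n{\left(h \right)} = -8 + \frac{1}{30 + h}$
$a{\left(D,A \right)} = 22$ ($a{\left(D,A \right)} = 16 + 2 \cdot 3 = 16 + 6 = 22$)
$n{\left(-11 \right)} + a{\left(y,202 \right)} = \frac{-239 - -88}{30 - 11} + 22 = \frac{-239 + 88}{19} + 22 = \frac{1}{19} \left(-151\right) + 22 = - \frac{151}{19} + 22 = \frac{267}{19}$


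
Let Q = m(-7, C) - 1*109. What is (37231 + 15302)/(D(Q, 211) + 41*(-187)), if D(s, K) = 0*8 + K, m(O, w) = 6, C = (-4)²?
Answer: -52533/7456 ≈ -7.0457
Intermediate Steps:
C = 16
Q = -103 (Q = 6 - 1*109 = 6 - 109 = -103)
D(s, K) = K (D(s, K) = 0 + K = K)
(37231 + 15302)/(D(Q, 211) + 41*(-187)) = (37231 + 15302)/(211 + 41*(-187)) = 52533/(211 - 7667) = 52533/(-7456) = 52533*(-1/7456) = -52533/7456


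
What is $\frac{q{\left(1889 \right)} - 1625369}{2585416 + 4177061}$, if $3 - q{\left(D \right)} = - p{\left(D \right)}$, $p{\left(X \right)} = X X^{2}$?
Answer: $\frac{2246311001}{2254159} \approx 996.52$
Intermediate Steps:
$p{\left(X \right)} = X^{3}$
$q{\left(D \right)} = 3 + D^{3}$ ($q{\left(D \right)} = 3 - - D^{3} = 3 + D^{3}$)
$\frac{q{\left(1889 \right)} - 1625369}{2585416 + 4177061} = \frac{\left(3 + 1889^{3}\right) - 1625369}{2585416 + 4177061} = \frac{\left(3 + 6740558369\right) - 1625369}{6762477} = \left(6740558372 - 1625369\right) \frac{1}{6762477} = 6738933003 \cdot \frac{1}{6762477} = \frac{2246311001}{2254159}$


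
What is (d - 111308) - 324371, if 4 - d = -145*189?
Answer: -408270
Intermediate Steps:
d = 27409 (d = 4 - (-145)*189 = 4 - 1*(-27405) = 4 + 27405 = 27409)
(d - 111308) - 324371 = (27409 - 111308) - 324371 = -83899 - 324371 = -408270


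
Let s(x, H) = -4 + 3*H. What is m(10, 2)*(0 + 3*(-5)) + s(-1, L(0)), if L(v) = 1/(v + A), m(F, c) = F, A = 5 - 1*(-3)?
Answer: -1229/8 ≈ -153.63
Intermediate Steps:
A = 8 (A = 5 + 3 = 8)
L(v) = 1/(8 + v) (L(v) = 1/(v + 8) = 1/(8 + v))
m(10, 2)*(0 + 3*(-5)) + s(-1, L(0)) = 10*(0 + 3*(-5)) + (-4 + 3/(8 + 0)) = 10*(0 - 15) + (-4 + 3/8) = 10*(-15) + (-4 + 3*(⅛)) = -150 + (-4 + 3/8) = -150 - 29/8 = -1229/8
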